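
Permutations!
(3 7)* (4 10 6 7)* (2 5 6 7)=(2 5 6)(3 4 10 7)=[0, 1, 5, 4, 10, 6, 2, 3, 8, 9, 7]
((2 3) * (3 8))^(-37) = ((2 8 3))^(-37) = (2 3 8)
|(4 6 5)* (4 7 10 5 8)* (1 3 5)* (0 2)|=|(0 2)(1 3 5 7 10)(4 6 8)|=30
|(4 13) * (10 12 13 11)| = |(4 11 10 12 13)| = 5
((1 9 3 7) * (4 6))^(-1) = (1 7 3 9)(4 6)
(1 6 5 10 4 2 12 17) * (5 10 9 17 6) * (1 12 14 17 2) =(1 5 9 2 14 17 12 6 10 4) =[0, 5, 14, 3, 1, 9, 10, 7, 8, 2, 4, 11, 6, 13, 17, 15, 16, 12]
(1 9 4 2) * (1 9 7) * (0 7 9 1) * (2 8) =(0 7)(1 9 4 8 2) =[7, 9, 1, 3, 8, 5, 6, 0, 2, 4]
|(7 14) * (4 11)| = 2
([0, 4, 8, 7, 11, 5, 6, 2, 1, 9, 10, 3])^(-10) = [0, 7, 11, 1, 2, 5, 6, 4, 3, 9, 10, 8]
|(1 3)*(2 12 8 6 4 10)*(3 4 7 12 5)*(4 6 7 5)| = 12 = |(1 6 5 3)(2 4 10)(7 12 8)|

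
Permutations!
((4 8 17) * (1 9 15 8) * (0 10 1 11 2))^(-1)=((0 10 1 9 15 8 17 4 11 2))^(-1)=(0 2 11 4 17 8 15 9 1 10)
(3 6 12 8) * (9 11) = (3 6 12 8)(9 11) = [0, 1, 2, 6, 4, 5, 12, 7, 3, 11, 10, 9, 8]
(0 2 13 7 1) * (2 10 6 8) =(0 10 6 8 2 13 7 1) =[10, 0, 13, 3, 4, 5, 8, 1, 2, 9, 6, 11, 12, 7]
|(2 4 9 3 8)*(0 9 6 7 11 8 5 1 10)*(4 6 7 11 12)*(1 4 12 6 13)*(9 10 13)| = 18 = |(0 10)(1 13)(2 9 3 5 4 7 6 11 8)|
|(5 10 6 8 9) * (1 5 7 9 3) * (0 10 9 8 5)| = 9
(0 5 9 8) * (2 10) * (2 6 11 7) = (0 5 9 8)(2 10 6 11 7) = [5, 1, 10, 3, 4, 9, 11, 2, 0, 8, 6, 7]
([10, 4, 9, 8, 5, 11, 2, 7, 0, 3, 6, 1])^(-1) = (0 8 3 9 2 6 10)(1 11 5 4)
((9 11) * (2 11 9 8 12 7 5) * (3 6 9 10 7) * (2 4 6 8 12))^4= ((2 11 12 3 8)(4 6 9 10 7 5))^4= (2 8 3 12 11)(4 7 9)(5 10 6)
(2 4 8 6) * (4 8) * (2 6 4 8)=[0, 1, 2, 3, 8, 5, 6, 7, 4]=(4 8)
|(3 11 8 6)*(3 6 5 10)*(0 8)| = |(0 8 5 10 3 11)| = 6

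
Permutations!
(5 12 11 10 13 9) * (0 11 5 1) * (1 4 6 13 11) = [1, 0, 2, 3, 6, 12, 13, 7, 8, 4, 11, 10, 5, 9] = (0 1)(4 6 13 9)(5 12)(10 11)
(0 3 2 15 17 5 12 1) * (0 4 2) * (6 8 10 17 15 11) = (0 3)(1 4 2 11 6 8 10 17 5 12) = [3, 4, 11, 0, 2, 12, 8, 7, 10, 9, 17, 6, 1, 13, 14, 15, 16, 5]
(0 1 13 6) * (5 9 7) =[1, 13, 2, 3, 4, 9, 0, 5, 8, 7, 10, 11, 12, 6] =(0 1 13 6)(5 9 7)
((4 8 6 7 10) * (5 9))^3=(4 7 8 10 6)(5 9)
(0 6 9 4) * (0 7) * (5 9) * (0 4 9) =(9)(0 6 5)(4 7) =[6, 1, 2, 3, 7, 0, 5, 4, 8, 9]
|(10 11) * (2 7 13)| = |(2 7 13)(10 11)| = 6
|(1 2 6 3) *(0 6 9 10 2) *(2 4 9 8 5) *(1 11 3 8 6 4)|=20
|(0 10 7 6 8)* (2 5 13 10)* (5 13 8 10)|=|(0 2 13 5 8)(6 10 7)|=15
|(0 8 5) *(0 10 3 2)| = 6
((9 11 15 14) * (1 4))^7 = ((1 4)(9 11 15 14))^7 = (1 4)(9 14 15 11)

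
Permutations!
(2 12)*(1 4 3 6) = (1 4 3 6)(2 12) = [0, 4, 12, 6, 3, 5, 1, 7, 8, 9, 10, 11, 2]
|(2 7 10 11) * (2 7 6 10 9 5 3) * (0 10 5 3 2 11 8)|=|(0 10 8)(2 6 5)(3 11 7 9)|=12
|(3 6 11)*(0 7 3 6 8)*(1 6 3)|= 7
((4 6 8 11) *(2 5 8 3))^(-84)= (11)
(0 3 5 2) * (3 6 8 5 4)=(0 6 8 5 2)(3 4)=[6, 1, 0, 4, 3, 2, 8, 7, 5]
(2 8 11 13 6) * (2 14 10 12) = (2 8 11 13 6 14 10 12) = [0, 1, 8, 3, 4, 5, 14, 7, 11, 9, 12, 13, 2, 6, 10]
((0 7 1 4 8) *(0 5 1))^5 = (0 7)(1 4 8 5)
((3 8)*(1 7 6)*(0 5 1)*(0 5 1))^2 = (8)(0 7 5 1 6)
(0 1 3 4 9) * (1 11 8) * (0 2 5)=(0 11 8 1 3 4 9 2 5)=[11, 3, 5, 4, 9, 0, 6, 7, 1, 2, 10, 8]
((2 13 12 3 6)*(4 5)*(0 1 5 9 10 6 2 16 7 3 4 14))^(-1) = (0 14 5 1)(2 3 7 16 6 10 9 4 12 13) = ((0 1 5 14)(2 13 12 4 9 10 6 16 7 3))^(-1)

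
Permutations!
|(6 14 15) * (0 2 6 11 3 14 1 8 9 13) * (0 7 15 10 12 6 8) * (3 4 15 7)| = |(0 2 8 9 13 3 14 10 12 6 1)(4 15 11)| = 33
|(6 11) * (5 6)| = 3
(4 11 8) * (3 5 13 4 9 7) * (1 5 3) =(1 5 13 4 11 8 9 7) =[0, 5, 2, 3, 11, 13, 6, 1, 9, 7, 10, 8, 12, 4]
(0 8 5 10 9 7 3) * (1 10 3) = (0 8 5 3)(1 10 9 7) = [8, 10, 2, 0, 4, 3, 6, 1, 5, 7, 9]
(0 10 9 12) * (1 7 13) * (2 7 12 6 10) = [2, 12, 7, 3, 4, 5, 10, 13, 8, 6, 9, 11, 0, 1] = (0 2 7 13 1 12)(6 10 9)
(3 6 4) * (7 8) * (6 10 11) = (3 10 11 6 4)(7 8) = [0, 1, 2, 10, 3, 5, 4, 8, 7, 9, 11, 6]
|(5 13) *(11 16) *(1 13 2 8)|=|(1 13 5 2 8)(11 16)|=10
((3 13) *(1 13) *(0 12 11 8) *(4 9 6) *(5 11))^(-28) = (0 5 8 12 11)(1 3 13)(4 6 9)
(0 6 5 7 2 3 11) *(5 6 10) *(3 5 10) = (0 3 11)(2 5 7) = [3, 1, 5, 11, 4, 7, 6, 2, 8, 9, 10, 0]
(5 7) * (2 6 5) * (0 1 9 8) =(0 1 9 8)(2 6 5 7) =[1, 9, 6, 3, 4, 7, 5, 2, 0, 8]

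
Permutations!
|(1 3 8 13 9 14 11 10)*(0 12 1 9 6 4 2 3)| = 12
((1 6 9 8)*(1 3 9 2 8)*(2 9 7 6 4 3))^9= (1 7)(2 8)(3 9)(4 6)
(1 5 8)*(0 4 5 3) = (0 4 5 8 1 3) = [4, 3, 2, 0, 5, 8, 6, 7, 1]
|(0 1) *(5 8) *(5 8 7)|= 2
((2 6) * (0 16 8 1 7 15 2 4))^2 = ((0 16 8 1 7 15 2 6 4))^2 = (0 8 7 2 4 16 1 15 6)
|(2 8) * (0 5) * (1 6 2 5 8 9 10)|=|(0 8 5)(1 6 2 9 10)|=15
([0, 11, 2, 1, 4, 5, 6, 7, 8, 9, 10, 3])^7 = [0, 11, 2, 1, 4, 5, 6, 7, 8, 9, 10, 3]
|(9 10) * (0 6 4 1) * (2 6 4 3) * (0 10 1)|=6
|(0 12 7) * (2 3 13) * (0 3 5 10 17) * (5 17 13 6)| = |(0 12 7 3 6 5 10 13 2 17)| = 10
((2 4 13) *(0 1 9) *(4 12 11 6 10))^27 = ((0 1 9)(2 12 11 6 10 4 13))^27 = (2 13 4 10 6 11 12)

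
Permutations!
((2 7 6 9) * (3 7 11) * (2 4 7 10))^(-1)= ((2 11 3 10)(4 7 6 9))^(-1)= (2 10 3 11)(4 9 6 7)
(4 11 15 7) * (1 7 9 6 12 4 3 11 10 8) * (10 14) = (1 7 3 11 15 9 6 12 4 14 10 8) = [0, 7, 2, 11, 14, 5, 12, 3, 1, 6, 8, 15, 4, 13, 10, 9]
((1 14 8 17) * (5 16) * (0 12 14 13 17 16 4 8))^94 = ((0 12 14)(1 13 17)(4 8 16 5))^94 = (0 12 14)(1 13 17)(4 16)(5 8)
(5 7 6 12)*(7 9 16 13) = (5 9 16 13 7 6 12) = [0, 1, 2, 3, 4, 9, 12, 6, 8, 16, 10, 11, 5, 7, 14, 15, 13]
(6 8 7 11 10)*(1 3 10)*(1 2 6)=[0, 3, 6, 10, 4, 5, 8, 11, 7, 9, 1, 2]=(1 3 10)(2 6 8 7 11)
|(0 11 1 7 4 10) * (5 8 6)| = |(0 11 1 7 4 10)(5 8 6)| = 6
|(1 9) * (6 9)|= 3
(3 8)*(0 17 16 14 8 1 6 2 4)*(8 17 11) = (0 11 8 3 1 6 2 4)(14 17 16) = [11, 6, 4, 1, 0, 5, 2, 7, 3, 9, 10, 8, 12, 13, 17, 15, 14, 16]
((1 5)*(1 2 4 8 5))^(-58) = ((2 4 8 5))^(-58) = (2 8)(4 5)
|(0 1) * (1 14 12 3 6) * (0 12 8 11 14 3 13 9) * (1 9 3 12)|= |(0 12 13 3 6 9)(8 11 14)|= 6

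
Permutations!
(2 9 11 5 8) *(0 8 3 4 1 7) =[8, 7, 9, 4, 1, 3, 6, 0, 2, 11, 10, 5] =(0 8 2 9 11 5 3 4 1 7)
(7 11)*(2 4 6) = (2 4 6)(7 11) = [0, 1, 4, 3, 6, 5, 2, 11, 8, 9, 10, 7]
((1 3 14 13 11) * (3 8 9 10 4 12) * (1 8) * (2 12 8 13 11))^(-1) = (2 13 11 14 3 12)(4 10 9 8)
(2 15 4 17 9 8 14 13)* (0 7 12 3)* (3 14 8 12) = [7, 1, 15, 0, 17, 5, 6, 3, 8, 12, 10, 11, 14, 2, 13, 4, 16, 9] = (0 7 3)(2 15 4 17 9 12 14 13)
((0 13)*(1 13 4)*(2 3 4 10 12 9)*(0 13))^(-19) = ((13)(0 10 12 9 2 3 4 1))^(-19) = (13)(0 3 12 1 2 10 4 9)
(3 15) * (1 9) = [0, 9, 2, 15, 4, 5, 6, 7, 8, 1, 10, 11, 12, 13, 14, 3] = (1 9)(3 15)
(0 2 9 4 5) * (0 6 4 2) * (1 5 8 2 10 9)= (1 5 6 4 8 2)(9 10)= [0, 5, 1, 3, 8, 6, 4, 7, 2, 10, 9]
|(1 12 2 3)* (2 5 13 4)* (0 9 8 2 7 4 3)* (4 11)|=60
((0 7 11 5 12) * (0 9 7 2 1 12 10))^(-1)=(0 10 5 11 7 9 12 1 2)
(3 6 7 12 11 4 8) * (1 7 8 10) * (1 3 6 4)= [0, 7, 2, 4, 10, 5, 8, 12, 6, 9, 3, 1, 11]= (1 7 12 11)(3 4 10)(6 8)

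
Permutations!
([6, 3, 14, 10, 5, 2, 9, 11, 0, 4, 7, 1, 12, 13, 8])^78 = [14, 7, 4, 11, 6, 9, 8, 3, 2, 0, 1, 10, 12, 13, 5]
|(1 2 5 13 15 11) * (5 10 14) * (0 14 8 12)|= |(0 14 5 13 15 11 1 2 10 8 12)|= 11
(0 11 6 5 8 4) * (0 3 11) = [0, 1, 2, 11, 3, 8, 5, 7, 4, 9, 10, 6] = (3 11 6 5 8 4)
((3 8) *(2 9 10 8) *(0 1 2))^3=((0 1 2 9 10 8 3))^3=(0 9 3 2 8 1 10)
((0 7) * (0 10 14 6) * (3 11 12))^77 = (0 10 6 7 14)(3 12 11)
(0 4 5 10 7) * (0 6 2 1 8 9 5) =[4, 8, 1, 3, 0, 10, 2, 6, 9, 5, 7] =(0 4)(1 8 9 5 10 7 6 2)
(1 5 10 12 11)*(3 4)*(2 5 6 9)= [0, 6, 5, 4, 3, 10, 9, 7, 8, 2, 12, 1, 11]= (1 6 9 2 5 10 12 11)(3 4)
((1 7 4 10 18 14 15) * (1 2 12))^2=(1 4 18 15 12 7 10 14 2)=((1 7 4 10 18 14 15 2 12))^2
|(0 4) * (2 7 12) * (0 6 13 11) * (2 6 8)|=9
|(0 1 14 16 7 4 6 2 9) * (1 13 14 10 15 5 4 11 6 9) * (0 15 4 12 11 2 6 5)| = |(0 13 14 16 7 2 1 10 4 9 15)(5 12 11)| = 33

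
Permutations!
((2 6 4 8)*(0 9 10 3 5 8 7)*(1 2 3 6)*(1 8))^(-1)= ((0 9 10 6 4 7)(1 2 8 3 5))^(-1)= (0 7 4 6 10 9)(1 5 3 8 2)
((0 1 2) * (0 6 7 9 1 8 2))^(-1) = (0 1 9 7 6 2 8)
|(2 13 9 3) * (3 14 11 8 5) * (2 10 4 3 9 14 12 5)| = |(2 13 14 11 8)(3 10 4)(5 9 12)| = 15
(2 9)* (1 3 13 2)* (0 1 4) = (0 1 3 13 2 9 4) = [1, 3, 9, 13, 0, 5, 6, 7, 8, 4, 10, 11, 12, 2]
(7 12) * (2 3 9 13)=(2 3 9 13)(7 12)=[0, 1, 3, 9, 4, 5, 6, 12, 8, 13, 10, 11, 7, 2]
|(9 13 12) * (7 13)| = 4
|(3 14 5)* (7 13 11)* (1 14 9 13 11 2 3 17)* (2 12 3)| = 4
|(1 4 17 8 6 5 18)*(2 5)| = 8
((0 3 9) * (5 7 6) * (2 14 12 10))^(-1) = (0 9 3)(2 10 12 14)(5 6 7)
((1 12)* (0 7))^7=(0 7)(1 12)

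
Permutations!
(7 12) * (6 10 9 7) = (6 10 9 7 12) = [0, 1, 2, 3, 4, 5, 10, 12, 8, 7, 9, 11, 6]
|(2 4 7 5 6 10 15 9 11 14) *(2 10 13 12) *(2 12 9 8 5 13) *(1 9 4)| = 30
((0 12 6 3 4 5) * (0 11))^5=(0 5 3 12 11 4 6)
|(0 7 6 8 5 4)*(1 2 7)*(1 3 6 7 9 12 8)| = 10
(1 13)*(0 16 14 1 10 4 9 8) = [16, 13, 2, 3, 9, 5, 6, 7, 0, 8, 4, 11, 12, 10, 1, 15, 14] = (0 16 14 1 13 10 4 9 8)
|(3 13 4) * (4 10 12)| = 5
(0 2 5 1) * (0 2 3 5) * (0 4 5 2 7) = (0 3 2 4 5 1 7) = [3, 7, 4, 2, 5, 1, 6, 0]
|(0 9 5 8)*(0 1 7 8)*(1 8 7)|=|(0 9 5)|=3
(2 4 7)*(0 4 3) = (0 4 7 2 3) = [4, 1, 3, 0, 7, 5, 6, 2]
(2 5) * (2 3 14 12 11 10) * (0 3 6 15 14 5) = (0 3 5 6 15 14 12 11 10 2) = [3, 1, 0, 5, 4, 6, 15, 7, 8, 9, 2, 10, 11, 13, 12, 14]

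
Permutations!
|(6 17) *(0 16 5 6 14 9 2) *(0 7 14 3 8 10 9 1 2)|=|(0 16 5 6 17 3 8 10 9)(1 2 7 14)|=36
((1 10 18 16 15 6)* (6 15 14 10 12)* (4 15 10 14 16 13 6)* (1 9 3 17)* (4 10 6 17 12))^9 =(1 13 10 3 6 4 17 18 12 9 15)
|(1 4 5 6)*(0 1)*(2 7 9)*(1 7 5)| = |(0 7 9 2 5 6)(1 4)| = 6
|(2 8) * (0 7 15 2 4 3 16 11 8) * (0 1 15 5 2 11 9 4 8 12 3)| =|(0 7 5 2 1 15 11 12 3 16 9 4)| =12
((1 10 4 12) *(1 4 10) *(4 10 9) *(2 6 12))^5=(2 4 9 10 12 6)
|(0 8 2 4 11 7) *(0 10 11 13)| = 15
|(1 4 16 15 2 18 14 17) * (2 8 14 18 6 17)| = |(18)(1 4 16 15 8 14 2 6 17)| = 9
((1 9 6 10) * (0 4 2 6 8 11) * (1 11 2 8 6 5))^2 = ((0 4 8 2 5 1 9 6 10 11))^2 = (0 8 5 9 10)(1 6 11 4 2)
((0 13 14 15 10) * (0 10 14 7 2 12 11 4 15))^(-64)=(0 14 15 4 11 12 2 7 13)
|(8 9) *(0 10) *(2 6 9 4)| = 10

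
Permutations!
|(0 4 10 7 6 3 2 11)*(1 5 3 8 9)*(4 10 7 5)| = |(0 10 5 3 2 11)(1 4 7 6 8 9)| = 6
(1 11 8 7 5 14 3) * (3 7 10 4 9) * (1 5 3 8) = (1 11)(3 5 14 7)(4 9 8 10) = [0, 11, 2, 5, 9, 14, 6, 3, 10, 8, 4, 1, 12, 13, 7]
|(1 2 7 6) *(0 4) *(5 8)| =4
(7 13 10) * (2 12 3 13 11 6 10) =(2 12 3 13)(6 10 7 11) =[0, 1, 12, 13, 4, 5, 10, 11, 8, 9, 7, 6, 3, 2]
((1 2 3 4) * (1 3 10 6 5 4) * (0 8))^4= (1 5 2 4 10 3 6)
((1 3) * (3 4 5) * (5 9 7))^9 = (1 7)(3 9)(4 5)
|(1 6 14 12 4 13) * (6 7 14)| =|(1 7 14 12 4 13)| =6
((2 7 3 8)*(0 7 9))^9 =(0 8)(2 7)(3 9)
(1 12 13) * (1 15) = [0, 12, 2, 3, 4, 5, 6, 7, 8, 9, 10, 11, 13, 15, 14, 1] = (1 12 13 15)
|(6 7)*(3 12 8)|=|(3 12 8)(6 7)|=6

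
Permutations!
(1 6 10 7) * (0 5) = [5, 6, 2, 3, 4, 0, 10, 1, 8, 9, 7] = (0 5)(1 6 10 7)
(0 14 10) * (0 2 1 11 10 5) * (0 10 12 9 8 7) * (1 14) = [1, 11, 14, 3, 4, 10, 6, 0, 7, 8, 2, 12, 9, 13, 5] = (0 1 11 12 9 8 7)(2 14 5 10)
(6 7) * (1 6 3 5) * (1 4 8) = (1 6 7 3 5 4 8) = [0, 6, 2, 5, 8, 4, 7, 3, 1]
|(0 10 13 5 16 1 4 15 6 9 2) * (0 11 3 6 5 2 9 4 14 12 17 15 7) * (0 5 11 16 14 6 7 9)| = |(0 10 13 2 16 1 6 4 9)(3 7 5 14 12 17 15 11)| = 72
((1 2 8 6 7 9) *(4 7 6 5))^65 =((1 2 8 5 4 7 9))^65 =(1 8 4 9 2 5 7)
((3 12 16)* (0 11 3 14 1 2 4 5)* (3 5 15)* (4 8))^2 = (0 5 11)(1 8 15 12 14 2 4 3 16)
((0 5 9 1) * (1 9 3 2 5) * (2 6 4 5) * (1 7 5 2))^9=((9)(0 7 5 3 6 4 2 1))^9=(9)(0 7 5 3 6 4 2 1)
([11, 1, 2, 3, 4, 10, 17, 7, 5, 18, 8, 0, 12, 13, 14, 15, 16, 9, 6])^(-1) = (0 11)(5 8 10)(6 18 9 17)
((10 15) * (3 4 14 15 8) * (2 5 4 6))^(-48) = (2 8 14)(3 15 5)(4 6 10)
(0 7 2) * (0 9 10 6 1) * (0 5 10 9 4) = (0 7 2 4)(1 5 10 6) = [7, 5, 4, 3, 0, 10, 1, 2, 8, 9, 6]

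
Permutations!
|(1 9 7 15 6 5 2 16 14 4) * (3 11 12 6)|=13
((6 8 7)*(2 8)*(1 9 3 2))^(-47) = ((1 9 3 2 8 7 6))^(-47) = (1 3 8 6 9 2 7)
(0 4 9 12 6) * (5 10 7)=(0 4 9 12 6)(5 10 7)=[4, 1, 2, 3, 9, 10, 0, 5, 8, 12, 7, 11, 6]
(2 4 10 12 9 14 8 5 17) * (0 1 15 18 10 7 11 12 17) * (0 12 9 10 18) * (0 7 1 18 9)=(0 18 9 14 8 5 12 10 17 2 4 1 15 7 11)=[18, 15, 4, 3, 1, 12, 6, 11, 5, 14, 17, 0, 10, 13, 8, 7, 16, 2, 9]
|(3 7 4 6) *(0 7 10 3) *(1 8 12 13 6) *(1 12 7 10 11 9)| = 12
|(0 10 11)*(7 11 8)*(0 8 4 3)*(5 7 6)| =20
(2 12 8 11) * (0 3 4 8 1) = (0 3 4 8 11 2 12 1) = [3, 0, 12, 4, 8, 5, 6, 7, 11, 9, 10, 2, 1]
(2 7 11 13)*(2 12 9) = (2 7 11 13 12 9) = [0, 1, 7, 3, 4, 5, 6, 11, 8, 2, 10, 13, 9, 12]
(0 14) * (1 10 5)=(0 14)(1 10 5)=[14, 10, 2, 3, 4, 1, 6, 7, 8, 9, 5, 11, 12, 13, 0]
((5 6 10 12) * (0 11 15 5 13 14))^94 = ((0 11 15 5 6 10 12 13 14))^94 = (0 6 14 5 13 15 12 11 10)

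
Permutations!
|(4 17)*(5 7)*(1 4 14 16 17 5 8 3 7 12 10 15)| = |(1 4 5 12 10 15)(3 7 8)(14 16 17)| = 6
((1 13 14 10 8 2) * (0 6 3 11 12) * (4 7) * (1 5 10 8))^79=(0 12 11 3 6)(1 14 2 10 13 8 5)(4 7)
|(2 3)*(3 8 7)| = 4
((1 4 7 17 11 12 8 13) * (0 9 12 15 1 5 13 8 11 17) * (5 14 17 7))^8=(0 13 15)(1 9 14)(4 12 17)(5 11 7)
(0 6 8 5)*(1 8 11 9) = [6, 8, 2, 3, 4, 0, 11, 7, 5, 1, 10, 9] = (0 6 11 9 1 8 5)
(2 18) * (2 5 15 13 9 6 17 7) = (2 18 5 15 13 9 6 17 7) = [0, 1, 18, 3, 4, 15, 17, 2, 8, 6, 10, 11, 12, 9, 14, 13, 16, 7, 5]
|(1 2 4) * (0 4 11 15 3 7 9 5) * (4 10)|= |(0 10 4 1 2 11 15 3 7 9 5)|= 11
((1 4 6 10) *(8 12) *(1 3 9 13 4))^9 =((3 9 13 4 6 10)(8 12))^9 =(3 4)(6 9)(8 12)(10 13)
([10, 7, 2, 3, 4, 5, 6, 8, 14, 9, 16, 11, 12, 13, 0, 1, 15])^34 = [16, 8, 2, 3, 4, 5, 6, 14, 0, 9, 15, 11, 12, 13, 10, 7, 1]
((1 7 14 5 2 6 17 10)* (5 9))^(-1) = (1 10 17 6 2 5 9 14 7)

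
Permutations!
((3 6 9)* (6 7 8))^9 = (3 9 6 8 7)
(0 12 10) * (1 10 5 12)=(0 1 10)(5 12)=[1, 10, 2, 3, 4, 12, 6, 7, 8, 9, 0, 11, 5]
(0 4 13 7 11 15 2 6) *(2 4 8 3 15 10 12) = (0 8 3 15 4 13 7 11 10 12 2 6) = [8, 1, 6, 15, 13, 5, 0, 11, 3, 9, 12, 10, 2, 7, 14, 4]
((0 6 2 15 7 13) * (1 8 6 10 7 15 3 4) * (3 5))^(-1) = (15)(0 13 7 10)(1 4 3 5 2 6 8)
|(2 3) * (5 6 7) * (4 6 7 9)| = |(2 3)(4 6 9)(5 7)| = 6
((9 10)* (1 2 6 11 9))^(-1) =((1 2 6 11 9 10))^(-1) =(1 10 9 11 6 2)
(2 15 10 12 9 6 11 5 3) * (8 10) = (2 15 8 10 12 9 6 11 5 3) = [0, 1, 15, 2, 4, 3, 11, 7, 10, 6, 12, 5, 9, 13, 14, 8]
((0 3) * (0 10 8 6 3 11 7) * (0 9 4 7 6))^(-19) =(0 8 10 3 6 11)(4 9 7)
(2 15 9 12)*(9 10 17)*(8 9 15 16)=(2 16 8 9 12)(10 17 15)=[0, 1, 16, 3, 4, 5, 6, 7, 9, 12, 17, 11, 2, 13, 14, 10, 8, 15]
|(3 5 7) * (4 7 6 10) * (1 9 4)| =8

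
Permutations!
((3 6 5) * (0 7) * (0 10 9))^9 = (0 7 10 9)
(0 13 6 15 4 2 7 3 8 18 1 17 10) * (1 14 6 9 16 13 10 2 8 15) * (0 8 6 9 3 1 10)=(1 17 2 7)(3 15 4 6 10 8 18 14 9 16 13)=[0, 17, 7, 15, 6, 5, 10, 1, 18, 16, 8, 11, 12, 3, 9, 4, 13, 2, 14]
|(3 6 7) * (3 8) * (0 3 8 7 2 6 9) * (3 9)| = |(0 9)(2 6)| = 2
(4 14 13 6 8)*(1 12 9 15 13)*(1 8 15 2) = (1 12 9 2)(4 14 8)(6 15 13) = [0, 12, 1, 3, 14, 5, 15, 7, 4, 2, 10, 11, 9, 6, 8, 13]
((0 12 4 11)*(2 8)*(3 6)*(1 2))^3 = ((0 12 4 11)(1 2 8)(3 6))^3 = (0 11 4 12)(3 6)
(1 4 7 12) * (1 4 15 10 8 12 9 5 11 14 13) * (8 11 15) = (1 8 12 4 7 9 5 15 10 11 14 13) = [0, 8, 2, 3, 7, 15, 6, 9, 12, 5, 11, 14, 4, 1, 13, 10]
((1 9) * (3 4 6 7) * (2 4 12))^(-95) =(1 9)(2 4 6 7 3 12)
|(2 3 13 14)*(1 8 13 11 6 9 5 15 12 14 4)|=36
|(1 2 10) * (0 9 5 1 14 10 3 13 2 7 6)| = 6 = |(0 9 5 1 7 6)(2 3 13)(10 14)|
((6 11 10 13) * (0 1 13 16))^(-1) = ((0 1 13 6 11 10 16))^(-1) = (0 16 10 11 6 13 1)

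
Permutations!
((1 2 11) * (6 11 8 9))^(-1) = ((1 2 8 9 6 11))^(-1) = (1 11 6 9 8 2)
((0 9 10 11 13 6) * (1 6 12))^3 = (0 11 1 9 13 6 10 12)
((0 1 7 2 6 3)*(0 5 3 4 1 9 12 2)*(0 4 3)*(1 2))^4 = ((0 9 12 1 7 4 2 6 3 5))^4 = (0 7 3 12 2)(1 6 9 4 5)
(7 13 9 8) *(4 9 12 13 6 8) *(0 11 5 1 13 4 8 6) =(0 11 5 1 13 12 4 9 8 7) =[11, 13, 2, 3, 9, 1, 6, 0, 7, 8, 10, 5, 4, 12]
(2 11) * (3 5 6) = (2 11)(3 5 6) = [0, 1, 11, 5, 4, 6, 3, 7, 8, 9, 10, 2]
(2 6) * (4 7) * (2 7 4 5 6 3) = (2 3)(5 6 7) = [0, 1, 3, 2, 4, 6, 7, 5]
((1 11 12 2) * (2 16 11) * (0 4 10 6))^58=(0 10)(4 6)(11 12 16)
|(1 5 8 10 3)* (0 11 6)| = 15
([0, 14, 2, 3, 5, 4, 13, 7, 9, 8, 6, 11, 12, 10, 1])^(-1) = [0, 14, 2, 3, 5, 4, 10, 7, 9, 8, 13, 11, 12, 6, 1]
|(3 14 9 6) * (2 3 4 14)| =|(2 3)(4 14 9 6)| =4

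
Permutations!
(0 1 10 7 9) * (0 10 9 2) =(0 1 9 10 7 2) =[1, 9, 0, 3, 4, 5, 6, 2, 8, 10, 7]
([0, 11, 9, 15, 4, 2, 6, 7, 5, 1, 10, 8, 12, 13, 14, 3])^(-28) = (15)(1 8 2)(5 9 11)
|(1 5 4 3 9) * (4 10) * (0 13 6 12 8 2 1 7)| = 13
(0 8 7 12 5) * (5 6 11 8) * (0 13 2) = (0 5 13 2)(6 11 8 7 12) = [5, 1, 0, 3, 4, 13, 11, 12, 7, 9, 10, 8, 6, 2]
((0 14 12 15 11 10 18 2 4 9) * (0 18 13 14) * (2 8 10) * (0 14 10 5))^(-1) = ((0 14 12 15 11 2 4 9 18 8 5)(10 13))^(-1) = (0 5 8 18 9 4 2 11 15 12 14)(10 13)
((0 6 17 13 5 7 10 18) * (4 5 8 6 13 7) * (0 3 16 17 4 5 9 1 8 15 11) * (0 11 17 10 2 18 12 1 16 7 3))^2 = (0 15 3 2)(1 6 9 10)(4 16 12 8)(7 18 13 17) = ((0 13 15 17 3 7 2 18)(1 8 6 4 9 16 10 12))^2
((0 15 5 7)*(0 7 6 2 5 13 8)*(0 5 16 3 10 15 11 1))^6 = ((0 11 1)(2 16 3 10 15 13 8 5 6))^6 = (2 8 10)(3 6 13)(5 15 16)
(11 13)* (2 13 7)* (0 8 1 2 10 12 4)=[8, 2, 13, 3, 0, 5, 6, 10, 1, 9, 12, 7, 4, 11]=(0 8 1 2 13 11 7 10 12 4)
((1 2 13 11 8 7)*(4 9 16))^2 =(1 13 8)(2 11 7)(4 16 9)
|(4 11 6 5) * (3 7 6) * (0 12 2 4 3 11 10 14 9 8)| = |(0 12 2 4 10 14 9 8)(3 7 6 5)| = 8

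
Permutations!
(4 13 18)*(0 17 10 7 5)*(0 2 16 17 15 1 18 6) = (0 15 1 18 4 13 6)(2 16 17 10 7 5) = [15, 18, 16, 3, 13, 2, 0, 5, 8, 9, 7, 11, 12, 6, 14, 1, 17, 10, 4]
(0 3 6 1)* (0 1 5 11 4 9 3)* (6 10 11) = (3 10 11 4 9)(5 6) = [0, 1, 2, 10, 9, 6, 5, 7, 8, 3, 11, 4]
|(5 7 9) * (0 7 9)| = 2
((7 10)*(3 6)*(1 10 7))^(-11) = (1 10)(3 6)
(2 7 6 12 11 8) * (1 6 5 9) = (1 6 12 11 8 2 7 5 9) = [0, 6, 7, 3, 4, 9, 12, 5, 2, 1, 10, 8, 11]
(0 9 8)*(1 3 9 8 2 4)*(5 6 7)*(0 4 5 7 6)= (0 8 4 1 3 9 2 5)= [8, 3, 5, 9, 1, 0, 6, 7, 4, 2]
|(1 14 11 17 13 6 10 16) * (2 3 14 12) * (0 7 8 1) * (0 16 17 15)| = 20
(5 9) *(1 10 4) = (1 10 4)(5 9) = [0, 10, 2, 3, 1, 9, 6, 7, 8, 5, 4]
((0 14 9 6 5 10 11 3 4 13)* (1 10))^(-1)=(0 13 4 3 11 10 1 5 6 9 14)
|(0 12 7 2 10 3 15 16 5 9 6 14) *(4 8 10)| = 14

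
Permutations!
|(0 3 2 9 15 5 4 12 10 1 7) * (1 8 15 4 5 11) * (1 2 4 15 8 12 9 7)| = 8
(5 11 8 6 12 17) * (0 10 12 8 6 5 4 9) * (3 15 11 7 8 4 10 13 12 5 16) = [13, 1, 2, 15, 9, 7, 4, 8, 16, 0, 5, 6, 17, 12, 14, 11, 3, 10] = (0 13 12 17 10 5 7 8 16 3 15 11 6 4 9)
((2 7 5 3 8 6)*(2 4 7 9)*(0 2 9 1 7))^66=(9)(0 7 8)(1 3 4)(2 5 6)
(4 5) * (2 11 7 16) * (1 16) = [0, 16, 11, 3, 5, 4, 6, 1, 8, 9, 10, 7, 12, 13, 14, 15, 2] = (1 16 2 11 7)(4 5)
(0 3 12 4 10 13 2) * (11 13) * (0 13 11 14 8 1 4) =(0 3 12)(1 4 10 14 8)(2 13) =[3, 4, 13, 12, 10, 5, 6, 7, 1, 9, 14, 11, 0, 2, 8]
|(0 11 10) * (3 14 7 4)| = |(0 11 10)(3 14 7 4)| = 12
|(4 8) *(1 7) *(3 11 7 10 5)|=6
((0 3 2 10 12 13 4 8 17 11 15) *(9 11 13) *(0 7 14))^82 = ((0 3 2 10 12 9 11 15 7 14)(4 8 17 13))^82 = (0 2 12 11 7)(3 10 9 15 14)(4 17)(8 13)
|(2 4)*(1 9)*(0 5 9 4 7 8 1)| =15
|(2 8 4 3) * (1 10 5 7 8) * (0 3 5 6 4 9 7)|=|(0 3 2 1 10 6 4 5)(7 8 9)|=24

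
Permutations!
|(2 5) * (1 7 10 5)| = |(1 7 10 5 2)| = 5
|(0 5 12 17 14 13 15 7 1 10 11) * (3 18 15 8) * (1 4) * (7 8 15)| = |(0 5 12 17 14 13 15 8 3 18 7 4 1 10 11)| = 15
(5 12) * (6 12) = (5 6 12) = [0, 1, 2, 3, 4, 6, 12, 7, 8, 9, 10, 11, 5]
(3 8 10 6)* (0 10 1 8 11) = (0 10 6 3 11)(1 8) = [10, 8, 2, 11, 4, 5, 3, 7, 1, 9, 6, 0]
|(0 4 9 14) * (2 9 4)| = |(0 2 9 14)| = 4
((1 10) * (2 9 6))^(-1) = (1 10)(2 6 9)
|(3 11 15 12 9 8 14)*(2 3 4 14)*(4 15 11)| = 8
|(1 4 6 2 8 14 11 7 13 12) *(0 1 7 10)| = 9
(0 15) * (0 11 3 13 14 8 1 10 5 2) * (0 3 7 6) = [15, 10, 3, 13, 4, 2, 0, 6, 1, 9, 5, 7, 12, 14, 8, 11] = (0 15 11 7 6)(1 10 5 2 3 13 14 8)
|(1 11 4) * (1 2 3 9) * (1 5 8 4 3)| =|(1 11 3 9 5 8 4 2)| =8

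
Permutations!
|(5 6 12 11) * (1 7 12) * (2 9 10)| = 6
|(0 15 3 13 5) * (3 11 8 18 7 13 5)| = 9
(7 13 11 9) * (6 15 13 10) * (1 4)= [0, 4, 2, 3, 1, 5, 15, 10, 8, 7, 6, 9, 12, 11, 14, 13]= (1 4)(6 15 13 11 9 7 10)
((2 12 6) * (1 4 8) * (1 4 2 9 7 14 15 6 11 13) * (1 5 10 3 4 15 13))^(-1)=(1 11 12 2)(3 10 5 13 14 7 9 6 15 8 4)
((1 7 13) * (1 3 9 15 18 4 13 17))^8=((1 7 17)(3 9 15 18 4 13))^8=(1 17 7)(3 15 4)(9 18 13)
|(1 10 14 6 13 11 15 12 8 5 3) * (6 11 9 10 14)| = |(1 14 11 15 12 8 5 3)(6 13 9 10)| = 8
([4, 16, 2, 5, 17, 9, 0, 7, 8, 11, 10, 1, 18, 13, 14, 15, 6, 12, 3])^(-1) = (0 6 16 1 11 9 5 3 18 12 17 4)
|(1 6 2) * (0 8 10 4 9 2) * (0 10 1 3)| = 9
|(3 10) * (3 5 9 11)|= 5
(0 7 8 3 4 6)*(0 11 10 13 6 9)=[7, 1, 2, 4, 9, 5, 11, 8, 3, 0, 13, 10, 12, 6]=(0 7 8 3 4 9)(6 11 10 13)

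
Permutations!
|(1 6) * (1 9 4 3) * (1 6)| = 4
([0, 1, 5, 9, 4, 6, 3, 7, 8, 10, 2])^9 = (2 3)(5 9)(6 10)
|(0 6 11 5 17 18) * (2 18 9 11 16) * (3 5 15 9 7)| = 60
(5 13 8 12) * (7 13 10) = (5 10 7 13 8 12) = [0, 1, 2, 3, 4, 10, 6, 13, 12, 9, 7, 11, 5, 8]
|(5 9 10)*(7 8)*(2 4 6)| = 6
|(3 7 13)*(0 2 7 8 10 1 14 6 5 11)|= |(0 2 7 13 3 8 10 1 14 6 5 11)|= 12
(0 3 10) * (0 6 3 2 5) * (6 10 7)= (10)(0 2 5)(3 7 6)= [2, 1, 5, 7, 4, 0, 3, 6, 8, 9, 10]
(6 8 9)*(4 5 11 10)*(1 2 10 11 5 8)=(11)(1 2 10 4 8 9 6)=[0, 2, 10, 3, 8, 5, 1, 7, 9, 6, 4, 11]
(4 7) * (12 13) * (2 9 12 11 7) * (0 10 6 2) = (0 10 6 2 9 12 13 11 7 4) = [10, 1, 9, 3, 0, 5, 2, 4, 8, 12, 6, 7, 13, 11]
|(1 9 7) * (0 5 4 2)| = 12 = |(0 5 4 2)(1 9 7)|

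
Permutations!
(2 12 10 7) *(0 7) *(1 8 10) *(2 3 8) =(0 7 3 8 10)(1 2 12) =[7, 2, 12, 8, 4, 5, 6, 3, 10, 9, 0, 11, 1]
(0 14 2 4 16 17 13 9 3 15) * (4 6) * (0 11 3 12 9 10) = (0 14 2 6 4 16 17 13 10)(3 15 11)(9 12) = [14, 1, 6, 15, 16, 5, 4, 7, 8, 12, 0, 3, 9, 10, 2, 11, 17, 13]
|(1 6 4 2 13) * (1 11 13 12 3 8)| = |(1 6 4 2 12 3 8)(11 13)| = 14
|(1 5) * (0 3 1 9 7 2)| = 7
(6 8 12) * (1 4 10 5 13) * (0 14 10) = (0 14 10 5 13 1 4)(6 8 12) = [14, 4, 2, 3, 0, 13, 8, 7, 12, 9, 5, 11, 6, 1, 10]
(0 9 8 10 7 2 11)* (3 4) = (0 9 8 10 7 2 11)(3 4) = [9, 1, 11, 4, 3, 5, 6, 2, 10, 8, 7, 0]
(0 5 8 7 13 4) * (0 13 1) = (0 5 8 7 1)(4 13) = [5, 0, 2, 3, 13, 8, 6, 1, 7, 9, 10, 11, 12, 4]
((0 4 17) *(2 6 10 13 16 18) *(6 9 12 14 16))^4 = (0 4 17)(2 16 12)(6 10 13)(9 18 14)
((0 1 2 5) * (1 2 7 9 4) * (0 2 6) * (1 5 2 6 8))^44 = (0 9)(1 5)(4 8)(6 7)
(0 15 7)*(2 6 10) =[15, 1, 6, 3, 4, 5, 10, 0, 8, 9, 2, 11, 12, 13, 14, 7] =(0 15 7)(2 6 10)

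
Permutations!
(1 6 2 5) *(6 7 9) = (1 7 9 6 2 5) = [0, 7, 5, 3, 4, 1, 2, 9, 8, 6]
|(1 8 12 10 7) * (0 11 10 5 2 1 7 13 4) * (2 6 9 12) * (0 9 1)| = |(0 11 10 13 4 9 12 5 6 1 8 2)| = 12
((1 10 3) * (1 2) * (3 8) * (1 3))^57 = ((1 10 8)(2 3))^57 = (10)(2 3)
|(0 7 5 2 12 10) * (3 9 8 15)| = 12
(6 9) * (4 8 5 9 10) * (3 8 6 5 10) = (3 8 10 4 6)(5 9) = [0, 1, 2, 8, 6, 9, 3, 7, 10, 5, 4]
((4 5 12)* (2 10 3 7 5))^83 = (2 4 12 5 7 3 10)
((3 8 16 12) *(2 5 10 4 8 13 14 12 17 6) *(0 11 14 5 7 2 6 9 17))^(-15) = (0 10 12 16 5 14 8 13 11 4 3)(2 7)(9 17)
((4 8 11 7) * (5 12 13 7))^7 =(13)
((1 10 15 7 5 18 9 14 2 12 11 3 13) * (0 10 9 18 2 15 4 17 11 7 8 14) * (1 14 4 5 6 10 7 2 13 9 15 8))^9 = ((18)(0 7 6 10 5 13 14 8 4 17 11 3 9)(1 15)(2 12))^9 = (18)(0 17 13 7 11 14 6 3 8 10 9 4 5)(1 15)(2 12)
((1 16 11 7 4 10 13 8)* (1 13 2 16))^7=(2 16 11 7 4 10)(8 13)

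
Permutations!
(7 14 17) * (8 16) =(7 14 17)(8 16) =[0, 1, 2, 3, 4, 5, 6, 14, 16, 9, 10, 11, 12, 13, 17, 15, 8, 7]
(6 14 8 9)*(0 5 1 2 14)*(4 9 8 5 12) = (0 12 4 9 6)(1 2 14 5) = [12, 2, 14, 3, 9, 1, 0, 7, 8, 6, 10, 11, 4, 13, 5]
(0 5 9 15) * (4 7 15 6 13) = (0 5 9 6 13 4 7 15) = [5, 1, 2, 3, 7, 9, 13, 15, 8, 6, 10, 11, 12, 4, 14, 0]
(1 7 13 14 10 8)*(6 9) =[0, 7, 2, 3, 4, 5, 9, 13, 1, 6, 8, 11, 12, 14, 10] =(1 7 13 14 10 8)(6 9)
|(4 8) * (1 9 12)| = |(1 9 12)(4 8)| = 6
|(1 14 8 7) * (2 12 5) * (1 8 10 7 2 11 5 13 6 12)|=|(1 14 10 7 8 2)(5 11)(6 12 13)|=6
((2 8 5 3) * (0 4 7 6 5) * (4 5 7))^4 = (0 8 2 3 5)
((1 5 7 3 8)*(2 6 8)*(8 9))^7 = ((1 5 7 3 2 6 9 8))^7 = (1 8 9 6 2 3 7 5)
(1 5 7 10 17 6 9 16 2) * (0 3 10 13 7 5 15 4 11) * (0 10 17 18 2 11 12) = (0 3 17 6 9 16 11 10 18 2 1 15 4 12)(7 13) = [3, 15, 1, 17, 12, 5, 9, 13, 8, 16, 18, 10, 0, 7, 14, 4, 11, 6, 2]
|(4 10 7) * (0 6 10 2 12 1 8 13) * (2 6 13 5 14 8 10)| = 42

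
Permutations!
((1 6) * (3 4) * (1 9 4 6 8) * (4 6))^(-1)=(1 8)(3 4)(6 9)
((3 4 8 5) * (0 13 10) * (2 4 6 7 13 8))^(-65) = (0 10 13 7 6 3 5 8)(2 4)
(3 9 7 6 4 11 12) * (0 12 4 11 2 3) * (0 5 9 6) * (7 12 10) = (0 10 7)(2 3 6 11 4)(5 9 12) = [10, 1, 3, 6, 2, 9, 11, 0, 8, 12, 7, 4, 5]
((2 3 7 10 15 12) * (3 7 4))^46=(2 7 10 15 12)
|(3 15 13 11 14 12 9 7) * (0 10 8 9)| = |(0 10 8 9 7 3 15 13 11 14 12)| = 11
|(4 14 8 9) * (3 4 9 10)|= |(3 4 14 8 10)|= 5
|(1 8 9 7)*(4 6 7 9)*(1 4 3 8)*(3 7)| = 5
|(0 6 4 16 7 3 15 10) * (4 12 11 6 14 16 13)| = |(0 14 16 7 3 15 10)(4 13)(6 12 11)| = 42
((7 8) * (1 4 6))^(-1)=((1 4 6)(7 8))^(-1)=(1 6 4)(7 8)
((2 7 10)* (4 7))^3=((2 4 7 10))^3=(2 10 7 4)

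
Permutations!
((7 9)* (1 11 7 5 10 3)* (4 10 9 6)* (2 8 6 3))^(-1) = (1 3 7 11)(2 10 4 6 8)(5 9)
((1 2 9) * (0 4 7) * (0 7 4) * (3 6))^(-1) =((1 2 9)(3 6))^(-1) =(1 9 2)(3 6)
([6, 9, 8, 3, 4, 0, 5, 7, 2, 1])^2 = (9)(0 5 6)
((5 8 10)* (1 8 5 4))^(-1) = ((1 8 10 4))^(-1) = (1 4 10 8)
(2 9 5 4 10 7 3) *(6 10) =(2 9 5 4 6 10 7 3) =[0, 1, 9, 2, 6, 4, 10, 3, 8, 5, 7]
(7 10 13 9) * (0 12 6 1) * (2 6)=(0 12 2 6 1)(7 10 13 9)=[12, 0, 6, 3, 4, 5, 1, 10, 8, 7, 13, 11, 2, 9]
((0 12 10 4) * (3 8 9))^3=(0 4 10 12)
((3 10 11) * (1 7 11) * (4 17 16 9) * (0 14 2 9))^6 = ((0 14 2 9 4 17 16)(1 7 11 3 10))^6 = (0 16 17 4 9 2 14)(1 7 11 3 10)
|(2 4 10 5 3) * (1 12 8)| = |(1 12 8)(2 4 10 5 3)| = 15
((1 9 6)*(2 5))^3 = (9)(2 5)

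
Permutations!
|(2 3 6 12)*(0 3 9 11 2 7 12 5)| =|(0 3 6 5)(2 9 11)(7 12)| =12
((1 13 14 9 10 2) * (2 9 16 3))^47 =(1 2 3 16 14 13)(9 10)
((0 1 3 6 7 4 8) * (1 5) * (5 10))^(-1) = ((0 10 5 1 3 6 7 4 8))^(-1) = (0 8 4 7 6 3 1 5 10)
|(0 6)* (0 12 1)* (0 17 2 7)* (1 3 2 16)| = |(0 6 12 3 2 7)(1 17 16)| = 6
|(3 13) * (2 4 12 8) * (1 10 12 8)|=|(1 10 12)(2 4 8)(3 13)|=6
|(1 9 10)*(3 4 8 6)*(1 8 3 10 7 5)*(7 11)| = 30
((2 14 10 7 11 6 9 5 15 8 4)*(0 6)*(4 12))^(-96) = ((0 6 9 5 15 8 12 4 2 14 10 7 11))^(-96) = (0 2 5 7 12 6 14 15 11 4 9 10 8)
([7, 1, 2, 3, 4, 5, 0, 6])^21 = (7)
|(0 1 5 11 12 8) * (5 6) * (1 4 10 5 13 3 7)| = 35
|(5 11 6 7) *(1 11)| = |(1 11 6 7 5)| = 5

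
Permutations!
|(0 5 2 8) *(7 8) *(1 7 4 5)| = 12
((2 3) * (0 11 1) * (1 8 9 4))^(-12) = (11)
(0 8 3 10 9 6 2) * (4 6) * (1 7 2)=(0 8 3 10 9 4 6 1 7 2)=[8, 7, 0, 10, 6, 5, 1, 2, 3, 4, 9]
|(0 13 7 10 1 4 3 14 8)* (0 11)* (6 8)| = 11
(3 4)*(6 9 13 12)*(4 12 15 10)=(3 12 6 9 13 15 10 4)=[0, 1, 2, 12, 3, 5, 9, 7, 8, 13, 4, 11, 6, 15, 14, 10]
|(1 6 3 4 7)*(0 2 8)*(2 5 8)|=|(0 5 8)(1 6 3 4 7)|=15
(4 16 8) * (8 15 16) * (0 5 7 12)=(0 5 7 12)(4 8)(15 16)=[5, 1, 2, 3, 8, 7, 6, 12, 4, 9, 10, 11, 0, 13, 14, 16, 15]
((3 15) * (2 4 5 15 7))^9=((2 4 5 15 3 7))^9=(2 15)(3 4)(5 7)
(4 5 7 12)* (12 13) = (4 5 7 13 12) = [0, 1, 2, 3, 5, 7, 6, 13, 8, 9, 10, 11, 4, 12]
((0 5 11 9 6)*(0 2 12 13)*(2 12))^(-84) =(13)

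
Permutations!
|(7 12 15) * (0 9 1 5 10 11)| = 6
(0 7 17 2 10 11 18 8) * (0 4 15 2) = (0 7 17)(2 10 11 18 8 4 15) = [7, 1, 10, 3, 15, 5, 6, 17, 4, 9, 11, 18, 12, 13, 14, 2, 16, 0, 8]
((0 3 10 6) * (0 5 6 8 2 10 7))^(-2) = ((0 3 7)(2 10 8)(5 6))^(-2) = (0 3 7)(2 10 8)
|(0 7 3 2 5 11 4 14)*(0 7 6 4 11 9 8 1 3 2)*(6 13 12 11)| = |(0 13 12 11 6 4 14 7 2 5 9 8 1 3)| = 14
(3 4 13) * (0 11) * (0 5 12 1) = [11, 0, 2, 4, 13, 12, 6, 7, 8, 9, 10, 5, 1, 3] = (0 11 5 12 1)(3 4 13)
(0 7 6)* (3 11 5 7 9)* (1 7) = (0 9 3 11 5 1 7 6) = [9, 7, 2, 11, 4, 1, 0, 6, 8, 3, 10, 5]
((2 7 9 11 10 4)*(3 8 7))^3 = (2 7 10 3 9 4 8 11)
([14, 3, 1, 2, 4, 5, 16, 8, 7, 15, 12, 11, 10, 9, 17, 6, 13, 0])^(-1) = (0 17 14)(1 2 3)(6 15 9 13 16)(7 8)(10 12)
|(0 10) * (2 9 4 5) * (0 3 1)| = |(0 10 3 1)(2 9 4 5)| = 4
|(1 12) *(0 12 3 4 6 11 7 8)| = 9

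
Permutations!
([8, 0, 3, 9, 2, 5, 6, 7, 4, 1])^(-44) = [9, 3, 8, 4, 0, 5, 6, 7, 1, 2]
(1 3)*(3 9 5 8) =(1 9 5 8 3) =[0, 9, 2, 1, 4, 8, 6, 7, 3, 5]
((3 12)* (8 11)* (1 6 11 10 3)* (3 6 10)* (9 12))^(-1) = (1 12 9 3 8 11 6 10)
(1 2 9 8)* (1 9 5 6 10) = (1 2 5 6 10)(8 9) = [0, 2, 5, 3, 4, 6, 10, 7, 9, 8, 1]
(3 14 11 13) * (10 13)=(3 14 11 10 13)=[0, 1, 2, 14, 4, 5, 6, 7, 8, 9, 13, 10, 12, 3, 11]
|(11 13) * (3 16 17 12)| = |(3 16 17 12)(11 13)| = 4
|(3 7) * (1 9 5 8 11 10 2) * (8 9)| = 10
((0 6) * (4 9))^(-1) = (0 6)(4 9)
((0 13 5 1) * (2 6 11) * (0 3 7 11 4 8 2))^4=((0 13 5 1 3 7 11)(2 6 4 8))^4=(0 3 13 7 5 11 1)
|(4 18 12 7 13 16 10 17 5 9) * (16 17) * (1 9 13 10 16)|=21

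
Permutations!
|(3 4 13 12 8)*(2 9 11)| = 15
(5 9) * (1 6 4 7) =(1 6 4 7)(5 9) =[0, 6, 2, 3, 7, 9, 4, 1, 8, 5]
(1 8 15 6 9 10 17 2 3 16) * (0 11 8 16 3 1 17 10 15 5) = [11, 16, 1, 3, 4, 0, 9, 7, 5, 15, 10, 8, 12, 13, 14, 6, 17, 2] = (0 11 8 5)(1 16 17 2)(6 9 15)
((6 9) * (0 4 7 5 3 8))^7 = ((0 4 7 5 3 8)(6 9))^7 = (0 4 7 5 3 8)(6 9)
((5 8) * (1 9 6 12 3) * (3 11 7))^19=((1 9 6 12 11 7 3)(5 8))^19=(1 7 12 9 3 11 6)(5 8)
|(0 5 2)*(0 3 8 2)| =|(0 5)(2 3 8)| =6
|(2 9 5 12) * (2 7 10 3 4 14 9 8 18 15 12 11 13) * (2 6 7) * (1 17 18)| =|(1 17 18 15 12 2 8)(3 4 14 9 5 11 13 6 7 10)| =70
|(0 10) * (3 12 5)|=|(0 10)(3 12 5)|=6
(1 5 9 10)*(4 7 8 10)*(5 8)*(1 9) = (1 8 10 9 4 7 5) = [0, 8, 2, 3, 7, 1, 6, 5, 10, 4, 9]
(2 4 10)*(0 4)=(0 4 10 2)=[4, 1, 0, 3, 10, 5, 6, 7, 8, 9, 2]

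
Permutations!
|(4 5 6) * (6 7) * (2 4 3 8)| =7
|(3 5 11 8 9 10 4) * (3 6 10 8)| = |(3 5 11)(4 6 10)(8 9)| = 6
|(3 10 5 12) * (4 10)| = 5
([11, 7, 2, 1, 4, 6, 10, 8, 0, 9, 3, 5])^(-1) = [8, 3, 2, 10, 4, 11, 5, 1, 7, 9, 6, 0]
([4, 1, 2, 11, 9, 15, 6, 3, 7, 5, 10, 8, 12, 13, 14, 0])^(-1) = [15, 1, 2, 7, 0, 9, 6, 8, 11, 4, 10, 3, 12, 13, 14, 5]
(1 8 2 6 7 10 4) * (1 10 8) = [0, 1, 6, 3, 10, 5, 7, 8, 2, 9, 4] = (2 6 7 8)(4 10)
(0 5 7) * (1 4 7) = [5, 4, 2, 3, 7, 1, 6, 0] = (0 5 1 4 7)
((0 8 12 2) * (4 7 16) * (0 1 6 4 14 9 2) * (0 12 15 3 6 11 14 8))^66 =((1 11 14 9 2)(3 6 4 7 16 8 15))^66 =(1 11 14 9 2)(3 7 15 4 8 6 16)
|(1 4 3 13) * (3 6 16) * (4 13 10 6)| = 4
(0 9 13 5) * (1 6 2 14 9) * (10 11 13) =(0 1 6 2 14 9 10 11 13 5) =[1, 6, 14, 3, 4, 0, 2, 7, 8, 10, 11, 13, 12, 5, 9]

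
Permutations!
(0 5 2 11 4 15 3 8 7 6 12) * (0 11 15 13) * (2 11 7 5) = (0 2 15 3 8 5 11 4 13)(6 12 7) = [2, 1, 15, 8, 13, 11, 12, 6, 5, 9, 10, 4, 7, 0, 14, 3]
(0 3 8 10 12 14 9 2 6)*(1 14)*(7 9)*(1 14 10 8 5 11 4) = (0 3 5 11 4 1 10 12 14 7 9 2 6) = [3, 10, 6, 5, 1, 11, 0, 9, 8, 2, 12, 4, 14, 13, 7]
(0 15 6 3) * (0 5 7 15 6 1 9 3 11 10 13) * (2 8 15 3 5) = (0 6 11 10 13)(1 9 5 7 3 2 8 15) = [6, 9, 8, 2, 4, 7, 11, 3, 15, 5, 13, 10, 12, 0, 14, 1]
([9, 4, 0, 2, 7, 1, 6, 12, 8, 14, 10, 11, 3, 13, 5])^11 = (0 9 14 5 1 4 7 12 3 2)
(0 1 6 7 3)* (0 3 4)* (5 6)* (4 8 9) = [1, 5, 2, 3, 0, 6, 7, 8, 9, 4] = (0 1 5 6 7 8 9 4)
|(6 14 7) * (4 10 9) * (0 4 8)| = 15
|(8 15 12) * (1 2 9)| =|(1 2 9)(8 15 12)| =3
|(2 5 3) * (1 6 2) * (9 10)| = 10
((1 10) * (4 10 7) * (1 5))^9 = (1 5 10 4 7)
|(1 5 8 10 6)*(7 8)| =6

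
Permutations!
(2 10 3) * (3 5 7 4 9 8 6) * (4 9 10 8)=(2 8 6 3)(4 10 5 7 9)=[0, 1, 8, 2, 10, 7, 3, 9, 6, 4, 5]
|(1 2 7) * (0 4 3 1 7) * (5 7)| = 10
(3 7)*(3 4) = (3 7 4) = [0, 1, 2, 7, 3, 5, 6, 4]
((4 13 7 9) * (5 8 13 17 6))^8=((4 17 6 5 8 13 7 9))^8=(17)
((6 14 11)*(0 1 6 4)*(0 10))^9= ((0 1 6 14 11 4 10))^9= (0 6 11 10 1 14 4)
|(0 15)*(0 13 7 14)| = |(0 15 13 7 14)| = 5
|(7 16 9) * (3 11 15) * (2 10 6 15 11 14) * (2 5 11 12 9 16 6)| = |(16)(2 10)(3 14 5 11 12 9 7 6 15)| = 18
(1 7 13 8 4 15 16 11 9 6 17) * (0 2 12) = (0 2 12)(1 7 13 8 4 15 16 11 9 6 17) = [2, 7, 12, 3, 15, 5, 17, 13, 4, 6, 10, 9, 0, 8, 14, 16, 11, 1]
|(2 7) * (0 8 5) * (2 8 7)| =4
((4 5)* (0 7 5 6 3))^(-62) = (0 6 5)(3 4 7)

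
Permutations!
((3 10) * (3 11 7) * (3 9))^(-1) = ((3 10 11 7 9))^(-1) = (3 9 7 11 10)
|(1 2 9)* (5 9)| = 4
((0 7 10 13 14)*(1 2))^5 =(14)(1 2)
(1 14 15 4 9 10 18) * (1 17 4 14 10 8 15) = (1 10 18 17 4 9 8 15 14) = [0, 10, 2, 3, 9, 5, 6, 7, 15, 8, 18, 11, 12, 13, 1, 14, 16, 4, 17]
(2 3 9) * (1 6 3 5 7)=[0, 6, 5, 9, 4, 7, 3, 1, 8, 2]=(1 6 3 9 2 5 7)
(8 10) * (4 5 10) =(4 5 10 8) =[0, 1, 2, 3, 5, 10, 6, 7, 4, 9, 8]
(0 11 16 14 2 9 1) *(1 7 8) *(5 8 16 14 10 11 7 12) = (0 7 16 10 11 14 2 9 12 5 8 1) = [7, 0, 9, 3, 4, 8, 6, 16, 1, 12, 11, 14, 5, 13, 2, 15, 10]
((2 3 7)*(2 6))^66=(2 7)(3 6)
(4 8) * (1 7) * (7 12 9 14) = (1 12 9 14 7)(4 8) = [0, 12, 2, 3, 8, 5, 6, 1, 4, 14, 10, 11, 9, 13, 7]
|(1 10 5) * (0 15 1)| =5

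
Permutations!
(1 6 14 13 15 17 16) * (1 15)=(1 6 14 13)(15 17 16)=[0, 6, 2, 3, 4, 5, 14, 7, 8, 9, 10, 11, 12, 1, 13, 17, 15, 16]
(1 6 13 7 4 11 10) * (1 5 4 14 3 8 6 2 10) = (1 2 10 5 4 11)(3 8 6 13 7 14) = [0, 2, 10, 8, 11, 4, 13, 14, 6, 9, 5, 1, 12, 7, 3]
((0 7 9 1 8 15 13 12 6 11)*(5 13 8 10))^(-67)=(0 1 13 11 9 5 6 7 10 12)(8 15)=((0 7 9 1 10 5 13 12 6 11)(8 15))^(-67)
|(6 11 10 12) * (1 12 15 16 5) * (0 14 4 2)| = 8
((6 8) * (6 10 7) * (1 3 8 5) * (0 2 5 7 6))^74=((0 2 5 1 3 8 10 6 7))^74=(0 5 3 10 7 2 1 8 6)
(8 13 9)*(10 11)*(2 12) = (2 12)(8 13 9)(10 11) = [0, 1, 12, 3, 4, 5, 6, 7, 13, 8, 11, 10, 2, 9]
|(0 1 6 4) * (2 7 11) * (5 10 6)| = |(0 1 5 10 6 4)(2 7 11)| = 6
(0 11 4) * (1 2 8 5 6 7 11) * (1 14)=(0 14 1 2 8 5 6 7 11 4)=[14, 2, 8, 3, 0, 6, 7, 11, 5, 9, 10, 4, 12, 13, 1]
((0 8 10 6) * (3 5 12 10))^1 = (0 8 3 5 12 10 6)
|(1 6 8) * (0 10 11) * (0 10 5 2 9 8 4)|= |(0 5 2 9 8 1 6 4)(10 11)|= 8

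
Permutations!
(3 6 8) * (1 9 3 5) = (1 9 3 6 8 5) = [0, 9, 2, 6, 4, 1, 8, 7, 5, 3]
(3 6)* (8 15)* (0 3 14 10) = [3, 1, 2, 6, 4, 5, 14, 7, 15, 9, 0, 11, 12, 13, 10, 8] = (0 3 6 14 10)(8 15)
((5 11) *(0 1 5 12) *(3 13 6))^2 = (0 5 12 1 11)(3 6 13) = ((0 1 5 11 12)(3 13 6))^2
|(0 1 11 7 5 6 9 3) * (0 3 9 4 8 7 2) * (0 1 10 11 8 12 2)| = 24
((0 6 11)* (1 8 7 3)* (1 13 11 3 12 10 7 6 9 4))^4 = (0 8 11 1 13 4 3 9 6)(7 12 10)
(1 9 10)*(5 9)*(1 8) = [0, 5, 2, 3, 4, 9, 6, 7, 1, 10, 8] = (1 5 9 10 8)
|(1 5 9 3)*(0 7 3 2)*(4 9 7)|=4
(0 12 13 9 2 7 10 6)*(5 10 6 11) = (0 12 13 9 2 7 6)(5 10 11) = [12, 1, 7, 3, 4, 10, 0, 6, 8, 2, 11, 5, 13, 9]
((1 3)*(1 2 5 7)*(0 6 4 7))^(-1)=(0 5 2 3 1 7 4 6)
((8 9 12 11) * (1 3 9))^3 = ((1 3 9 12 11 8))^3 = (1 12)(3 11)(8 9)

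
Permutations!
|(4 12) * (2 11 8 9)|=4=|(2 11 8 9)(4 12)|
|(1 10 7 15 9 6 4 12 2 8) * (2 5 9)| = 30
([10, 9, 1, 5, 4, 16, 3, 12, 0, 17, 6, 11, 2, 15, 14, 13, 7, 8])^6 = [7, 6, 10, 1, 4, 9, 2, 8, 16, 3, 12, 11, 0, 13, 14, 15, 17, 5]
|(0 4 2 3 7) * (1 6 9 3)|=8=|(0 4 2 1 6 9 3 7)|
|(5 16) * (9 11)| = 2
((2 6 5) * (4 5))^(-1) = (2 5 4 6)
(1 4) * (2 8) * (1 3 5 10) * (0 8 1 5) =[8, 4, 1, 0, 3, 10, 6, 7, 2, 9, 5] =(0 8 2 1 4 3)(5 10)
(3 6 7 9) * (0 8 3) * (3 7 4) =[8, 1, 2, 6, 3, 5, 4, 9, 7, 0] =(0 8 7 9)(3 6 4)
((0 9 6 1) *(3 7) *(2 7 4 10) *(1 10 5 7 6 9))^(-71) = (0 1)(2 6 10)(3 4 5 7)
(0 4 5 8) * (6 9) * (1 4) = (0 1 4 5 8)(6 9) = [1, 4, 2, 3, 5, 8, 9, 7, 0, 6]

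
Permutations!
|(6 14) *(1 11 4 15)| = 4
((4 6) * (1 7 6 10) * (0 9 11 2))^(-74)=(0 11)(1 7 6 4 10)(2 9)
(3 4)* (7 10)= [0, 1, 2, 4, 3, 5, 6, 10, 8, 9, 7]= (3 4)(7 10)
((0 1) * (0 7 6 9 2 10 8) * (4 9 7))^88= (0 2 1 10 4 8 9)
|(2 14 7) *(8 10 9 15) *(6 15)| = 15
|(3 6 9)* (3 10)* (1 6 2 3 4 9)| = |(1 6)(2 3)(4 9 10)| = 6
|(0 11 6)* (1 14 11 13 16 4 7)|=|(0 13 16 4 7 1 14 11 6)|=9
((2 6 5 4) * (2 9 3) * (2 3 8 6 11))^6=(11)(4 9 8 6 5)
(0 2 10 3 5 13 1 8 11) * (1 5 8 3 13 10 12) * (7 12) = (0 2 7 12 1 3 8 11)(5 10 13) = [2, 3, 7, 8, 4, 10, 6, 12, 11, 9, 13, 0, 1, 5]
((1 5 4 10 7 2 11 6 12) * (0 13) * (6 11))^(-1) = (0 13)(1 12 6 2 7 10 4 5)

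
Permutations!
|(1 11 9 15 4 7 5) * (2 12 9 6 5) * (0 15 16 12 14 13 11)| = 33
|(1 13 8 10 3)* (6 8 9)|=|(1 13 9 6 8 10 3)|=7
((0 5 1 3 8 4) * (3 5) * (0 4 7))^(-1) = ((0 3 8 7)(1 5))^(-1) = (0 7 8 3)(1 5)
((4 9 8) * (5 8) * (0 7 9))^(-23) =((0 7 9 5 8 4))^(-23) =(0 7 9 5 8 4)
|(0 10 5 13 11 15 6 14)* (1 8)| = 8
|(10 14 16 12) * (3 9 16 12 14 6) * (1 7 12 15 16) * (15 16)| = 14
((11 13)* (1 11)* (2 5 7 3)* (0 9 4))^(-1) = (0 4 9)(1 13 11)(2 3 7 5)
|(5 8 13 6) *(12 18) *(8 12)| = |(5 12 18 8 13 6)| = 6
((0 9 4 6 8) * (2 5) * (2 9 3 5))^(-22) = ((0 3 5 9 4 6 8))^(-22) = (0 8 6 4 9 5 3)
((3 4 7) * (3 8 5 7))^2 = (5 8 7)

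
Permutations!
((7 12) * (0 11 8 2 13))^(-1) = ((0 11 8 2 13)(7 12))^(-1) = (0 13 2 8 11)(7 12)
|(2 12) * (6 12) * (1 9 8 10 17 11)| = 6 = |(1 9 8 10 17 11)(2 6 12)|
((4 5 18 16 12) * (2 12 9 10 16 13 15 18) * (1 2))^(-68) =((1 2 12 4 5)(9 10 16)(13 15 18))^(-68) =(1 12 5 2 4)(9 10 16)(13 15 18)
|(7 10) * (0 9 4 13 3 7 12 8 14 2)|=|(0 9 4 13 3 7 10 12 8 14 2)|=11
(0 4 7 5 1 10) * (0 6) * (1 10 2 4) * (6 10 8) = [1, 2, 4, 3, 7, 8, 0, 5, 6, 9, 10] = (10)(0 1 2 4 7 5 8 6)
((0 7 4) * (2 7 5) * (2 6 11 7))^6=((0 5 6 11 7 4))^6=(11)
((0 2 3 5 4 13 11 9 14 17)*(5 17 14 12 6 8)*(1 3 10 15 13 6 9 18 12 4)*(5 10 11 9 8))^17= ((0 2 11 18 12 8 10 15 13 9 4 6 5 1 3 17))^17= (0 2 11 18 12 8 10 15 13 9 4 6 5 1 3 17)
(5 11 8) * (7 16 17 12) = (5 11 8)(7 16 17 12) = [0, 1, 2, 3, 4, 11, 6, 16, 5, 9, 10, 8, 7, 13, 14, 15, 17, 12]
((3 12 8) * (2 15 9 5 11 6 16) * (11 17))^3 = (2 5 6 15 17 16 9 11)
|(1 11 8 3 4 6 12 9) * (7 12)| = 9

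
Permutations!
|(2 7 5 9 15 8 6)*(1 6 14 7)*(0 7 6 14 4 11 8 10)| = 12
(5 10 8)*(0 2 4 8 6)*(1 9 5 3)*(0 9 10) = [2, 10, 4, 1, 8, 0, 9, 7, 3, 5, 6] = (0 2 4 8 3 1 10 6 9 5)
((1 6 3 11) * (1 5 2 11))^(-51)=(11)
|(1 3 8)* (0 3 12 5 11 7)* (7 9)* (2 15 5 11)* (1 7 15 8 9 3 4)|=12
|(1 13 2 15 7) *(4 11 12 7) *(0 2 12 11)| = 4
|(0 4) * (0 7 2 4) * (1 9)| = 6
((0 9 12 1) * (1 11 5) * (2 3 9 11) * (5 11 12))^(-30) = (0 5 3 12 1 9 2) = ((0 12 2 3 9 5 1))^(-30)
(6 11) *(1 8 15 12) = (1 8 15 12)(6 11) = [0, 8, 2, 3, 4, 5, 11, 7, 15, 9, 10, 6, 1, 13, 14, 12]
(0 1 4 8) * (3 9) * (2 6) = [1, 4, 6, 9, 8, 5, 2, 7, 0, 3] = (0 1 4 8)(2 6)(3 9)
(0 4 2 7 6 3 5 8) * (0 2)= (0 4)(2 7 6 3 5 8)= [4, 1, 7, 5, 0, 8, 3, 6, 2]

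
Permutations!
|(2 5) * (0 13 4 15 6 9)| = |(0 13 4 15 6 9)(2 5)| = 6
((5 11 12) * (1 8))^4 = (5 11 12)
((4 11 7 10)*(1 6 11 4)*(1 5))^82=((1 6 11 7 10 5))^82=(1 10 11)(5 7 6)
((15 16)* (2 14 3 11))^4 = ((2 14 3 11)(15 16))^4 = (16)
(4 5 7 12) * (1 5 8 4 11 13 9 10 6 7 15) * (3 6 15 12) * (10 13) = (1 5 12 11 10 15)(3 6 7)(4 8)(9 13) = [0, 5, 2, 6, 8, 12, 7, 3, 4, 13, 15, 10, 11, 9, 14, 1]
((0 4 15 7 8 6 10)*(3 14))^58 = ((0 4 15 7 8 6 10)(3 14))^58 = (0 15 8 10 4 7 6)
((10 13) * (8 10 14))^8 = ((8 10 13 14))^8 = (14)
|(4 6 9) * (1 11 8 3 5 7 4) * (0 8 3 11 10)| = 11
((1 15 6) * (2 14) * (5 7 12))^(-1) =((1 15 6)(2 14)(5 7 12))^(-1) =(1 6 15)(2 14)(5 12 7)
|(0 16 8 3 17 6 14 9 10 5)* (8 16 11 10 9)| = |(0 11 10 5)(3 17 6 14 8)| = 20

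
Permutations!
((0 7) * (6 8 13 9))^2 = (6 13)(8 9)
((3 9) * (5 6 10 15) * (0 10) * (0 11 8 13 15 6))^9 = ((0 10 6 11 8 13 15 5)(3 9))^9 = (0 10 6 11 8 13 15 5)(3 9)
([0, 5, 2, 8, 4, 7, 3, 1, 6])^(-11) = [0, 5, 2, 8, 4, 7, 3, 1, 6]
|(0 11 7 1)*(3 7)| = 5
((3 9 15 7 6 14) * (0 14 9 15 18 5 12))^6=(0 9 3 5 7)(6 14 18 15 12)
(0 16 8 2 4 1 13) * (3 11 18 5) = (0 16 8 2 4 1 13)(3 11 18 5) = [16, 13, 4, 11, 1, 3, 6, 7, 2, 9, 10, 18, 12, 0, 14, 15, 8, 17, 5]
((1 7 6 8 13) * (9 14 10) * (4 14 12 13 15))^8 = ((1 7 6 8 15 4 14 10 9 12 13))^8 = (1 9 4 6 13 10 15 7 12 14 8)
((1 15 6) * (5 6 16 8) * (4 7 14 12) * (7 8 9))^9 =(1 5 4 14 9 15 6 8 12 7 16)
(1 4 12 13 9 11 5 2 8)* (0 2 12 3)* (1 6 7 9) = (0 2 8 6 7 9 11 5 12 13 1 4 3) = [2, 4, 8, 0, 3, 12, 7, 9, 6, 11, 10, 5, 13, 1]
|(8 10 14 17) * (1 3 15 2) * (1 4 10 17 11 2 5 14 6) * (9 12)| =|(1 3 15 5 14 11 2 4 10 6)(8 17)(9 12)| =10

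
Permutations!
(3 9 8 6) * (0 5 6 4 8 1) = (0 5 6 3 9 1)(4 8) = [5, 0, 2, 9, 8, 6, 3, 7, 4, 1]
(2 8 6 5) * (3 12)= (2 8 6 5)(3 12)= [0, 1, 8, 12, 4, 2, 5, 7, 6, 9, 10, 11, 3]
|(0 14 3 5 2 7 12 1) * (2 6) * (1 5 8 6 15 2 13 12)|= 12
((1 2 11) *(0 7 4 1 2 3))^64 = (11)(0 3 1 4 7)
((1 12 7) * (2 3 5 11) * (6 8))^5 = (1 7 12)(2 3 5 11)(6 8)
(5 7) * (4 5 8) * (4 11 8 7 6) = (4 5 6)(8 11) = [0, 1, 2, 3, 5, 6, 4, 7, 11, 9, 10, 8]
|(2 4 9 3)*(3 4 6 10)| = 4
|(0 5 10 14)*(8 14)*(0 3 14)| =|(0 5 10 8)(3 14)| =4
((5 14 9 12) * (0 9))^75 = (14)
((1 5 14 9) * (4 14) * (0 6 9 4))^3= ((0 6 9 1 5)(4 14))^3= (0 1 6 5 9)(4 14)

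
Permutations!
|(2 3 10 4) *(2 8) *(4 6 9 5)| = |(2 3 10 6 9 5 4 8)| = 8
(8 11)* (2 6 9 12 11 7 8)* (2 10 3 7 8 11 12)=(12)(2 6 9)(3 7 11 10)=[0, 1, 6, 7, 4, 5, 9, 11, 8, 2, 3, 10, 12]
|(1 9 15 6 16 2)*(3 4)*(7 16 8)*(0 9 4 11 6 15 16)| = |(0 9 16 2 1 4 3 11 6 8 7)| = 11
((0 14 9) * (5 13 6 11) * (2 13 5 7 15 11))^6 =((0 14 9)(2 13 6)(7 15 11))^6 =(15)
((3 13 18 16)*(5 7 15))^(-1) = (3 16 18 13)(5 15 7)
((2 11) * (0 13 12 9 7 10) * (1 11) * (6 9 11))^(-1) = (0 10 7 9 6 1 2 11 12 13)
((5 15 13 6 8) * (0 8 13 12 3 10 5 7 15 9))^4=((0 8 7 15 12 3 10 5 9)(6 13))^4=(0 12 9 15 5 7 10 8 3)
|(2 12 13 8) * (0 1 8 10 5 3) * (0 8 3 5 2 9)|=20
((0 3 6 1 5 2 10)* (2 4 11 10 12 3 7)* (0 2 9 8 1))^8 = (0 10 8 3 4 7 2 1 6 11 9 12 5)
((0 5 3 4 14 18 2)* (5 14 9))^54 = ((0 14 18 2)(3 4 9 5))^54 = (0 18)(2 14)(3 9)(4 5)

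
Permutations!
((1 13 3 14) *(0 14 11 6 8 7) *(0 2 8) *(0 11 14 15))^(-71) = ((0 15)(1 13 3 14)(2 8 7)(6 11))^(-71) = (0 15)(1 13 3 14)(2 8 7)(6 11)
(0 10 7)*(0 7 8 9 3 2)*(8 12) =(0 10 12 8 9 3 2) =[10, 1, 0, 2, 4, 5, 6, 7, 9, 3, 12, 11, 8]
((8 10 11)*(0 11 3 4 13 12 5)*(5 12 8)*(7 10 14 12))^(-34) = ((0 11 5)(3 4 13 8 14 12 7 10))^(-34) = (0 5 11)(3 7 14 13)(4 10 12 8)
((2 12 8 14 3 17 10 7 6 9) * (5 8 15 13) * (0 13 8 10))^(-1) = ((0 13 5 10 7 6 9 2 12 15 8 14 3 17))^(-1) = (0 17 3 14 8 15 12 2 9 6 7 10 5 13)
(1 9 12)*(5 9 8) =(1 8 5 9 12) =[0, 8, 2, 3, 4, 9, 6, 7, 5, 12, 10, 11, 1]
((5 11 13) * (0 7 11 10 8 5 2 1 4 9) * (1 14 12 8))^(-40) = ((0 7 11 13 2 14 12 8 5 10 1 4 9))^(-40) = (0 9 4 1 10 5 8 12 14 2 13 11 7)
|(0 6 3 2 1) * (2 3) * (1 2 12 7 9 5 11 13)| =9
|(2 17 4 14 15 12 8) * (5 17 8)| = 6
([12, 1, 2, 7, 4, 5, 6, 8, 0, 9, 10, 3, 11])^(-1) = (0 8 7 3 11 12)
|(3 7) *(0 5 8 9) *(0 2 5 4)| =4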